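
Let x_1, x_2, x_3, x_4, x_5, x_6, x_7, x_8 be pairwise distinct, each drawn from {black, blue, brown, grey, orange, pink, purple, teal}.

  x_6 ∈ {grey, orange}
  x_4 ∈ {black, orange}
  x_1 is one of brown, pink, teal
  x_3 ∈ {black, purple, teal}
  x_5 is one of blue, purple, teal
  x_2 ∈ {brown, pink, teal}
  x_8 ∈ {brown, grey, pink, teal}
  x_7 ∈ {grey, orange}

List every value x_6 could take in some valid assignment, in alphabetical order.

grey, orange

The 8 variables draw from only 8 values {black, blue, brown, grey, orange, pink, purple, teal}, so each is used; only x_5 can be blue, hence x_5 = blue.
Among the 7 still-open variables, purple fits only x_3 (and all 7 values in {black, brown, grey, orange, pink, purple, teal} must be used), so x_3 = purple.
Among the 6 still-open variables, black fits only x_4 (and all 6 values in {black, brown, grey, orange, pink, teal} must be used), so x_4 = black.
The 2 variables x_6 and x_7 are confined to {grey, orange}, which locks those values in; drop them from x_8.
No further eliminations apply; x_6 can still be any of grey, orange.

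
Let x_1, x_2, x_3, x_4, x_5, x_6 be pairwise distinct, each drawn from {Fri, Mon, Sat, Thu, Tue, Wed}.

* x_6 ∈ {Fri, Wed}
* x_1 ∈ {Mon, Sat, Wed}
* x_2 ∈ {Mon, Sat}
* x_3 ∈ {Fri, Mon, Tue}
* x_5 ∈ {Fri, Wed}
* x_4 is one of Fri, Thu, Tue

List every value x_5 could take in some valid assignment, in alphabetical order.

Fri, Wed

The 6 variables draw from only 6 values {Fri, Mon, Sat, Thu, Tue, Wed}, so each is used; only x_4 can be Thu, hence x_4 = Thu.
The 5 still-open variables draw from only 5 values {Fri, Mon, Sat, Tue, Wed}, so each is used; only x_3 can be Tue, hence x_3 = Tue.
The 2 variables x_5 and x_6 are confined to {Fri, Wed}, which locks those values in; drop them from x_1.
No further eliminations apply; x_5 can still be any of Fri, Wed.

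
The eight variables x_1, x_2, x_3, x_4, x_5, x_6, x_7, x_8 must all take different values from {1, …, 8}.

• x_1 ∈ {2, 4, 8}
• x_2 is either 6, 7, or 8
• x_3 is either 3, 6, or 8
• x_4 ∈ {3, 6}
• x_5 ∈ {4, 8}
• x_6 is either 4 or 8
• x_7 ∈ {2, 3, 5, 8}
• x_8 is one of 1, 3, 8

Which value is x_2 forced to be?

7

Among the 8 variables, 1 fits only x_8 (and all 8 values in {1, 2, 3, 4, 5, 6, 7, 8} must be used), so x_8 = 1.
The 7 still-open variables draw from only 7 values {2, 3, 4, 5, 6, 7, 8}, so each is used; only x_7 can be 5, hence x_7 = 5.
The 6 still-open variables together cover exactly {2, 3, 4, 6, 7, 8} — 6 values for 6 variables — and 2 appears only in x_1's list, so x_1 = 2.
The 5 still-open variables draw from only 5 values {3, 4, 6, 7, 8}, so each is used; only x_2 can be 7, hence x_2 = 7.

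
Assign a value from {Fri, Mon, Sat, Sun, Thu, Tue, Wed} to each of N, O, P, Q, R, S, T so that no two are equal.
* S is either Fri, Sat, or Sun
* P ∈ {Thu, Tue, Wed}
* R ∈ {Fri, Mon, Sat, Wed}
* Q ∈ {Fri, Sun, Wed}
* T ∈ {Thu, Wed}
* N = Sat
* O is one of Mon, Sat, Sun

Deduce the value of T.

Thu

N's domain is down to {Sat}, so N = Sat. Eliminate Sat elsewhere: O, R, S.
The 6 still-open variables together cover exactly {Fri, Mon, Sun, Thu, Tue, Wed} — 6 values for 6 variables — and Tue appears only in P's list, so P = Tue.
The 5 still-open variables together cover exactly {Fri, Mon, Sun, Thu, Wed} — 5 values for 5 variables — and Thu appears only in T's list, so T = Thu.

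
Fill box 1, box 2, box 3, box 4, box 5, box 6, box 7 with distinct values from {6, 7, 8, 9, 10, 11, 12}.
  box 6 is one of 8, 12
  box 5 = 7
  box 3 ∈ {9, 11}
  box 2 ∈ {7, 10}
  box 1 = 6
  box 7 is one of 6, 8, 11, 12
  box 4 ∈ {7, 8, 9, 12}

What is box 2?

box 1's domain is down to {6}, so box 1 = 6. Eliminate 6 elsewhere: box 7.
box 5 must be 7 (only option left). Remove 7 from box 2, box 4.
So box 2 = 10.

10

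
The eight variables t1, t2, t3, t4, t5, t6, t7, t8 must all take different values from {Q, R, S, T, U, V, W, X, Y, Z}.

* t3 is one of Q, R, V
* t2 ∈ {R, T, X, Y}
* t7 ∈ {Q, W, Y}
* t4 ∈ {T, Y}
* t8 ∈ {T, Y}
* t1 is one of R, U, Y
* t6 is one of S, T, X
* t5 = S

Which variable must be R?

t5 must be S (only option left). Remove S from t6.
The 2 variables t4 and t8 are confined to {T, Y}, which locks those values in; drop them from t1, t2, t6, t7.
t6 has just one choice, so t6 = X. Eliminate X elsewhere: t2.
So R goes to t2.

t2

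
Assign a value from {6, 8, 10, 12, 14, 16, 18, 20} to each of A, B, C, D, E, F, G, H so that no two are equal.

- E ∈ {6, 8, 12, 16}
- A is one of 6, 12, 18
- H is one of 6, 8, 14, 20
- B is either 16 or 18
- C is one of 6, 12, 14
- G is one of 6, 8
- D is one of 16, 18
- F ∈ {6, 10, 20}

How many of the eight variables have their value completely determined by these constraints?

Among the 8 variables, 10 fits only F (and all 8 values in {6, 8, 10, 12, 14, 16, 18, 20} must be used), so F = 10.
The 7 still-open variables together cover exactly {6, 8, 12, 14, 16, 18, 20} — 7 values for 7 variables — and 20 appears only in H's list, so H = 20.
The 6 still-open variables draw from only 6 values {6, 8, 12, 14, 16, 18}, so each is used; only C can be 14, hence C = 14.
The 2 variables B and D are confined to {16, 18}, which locks those values in; drop them from A, E.
Determined: C=14, F=10, H=20. The other variables each still have more than one consistent value. That makes 3.

3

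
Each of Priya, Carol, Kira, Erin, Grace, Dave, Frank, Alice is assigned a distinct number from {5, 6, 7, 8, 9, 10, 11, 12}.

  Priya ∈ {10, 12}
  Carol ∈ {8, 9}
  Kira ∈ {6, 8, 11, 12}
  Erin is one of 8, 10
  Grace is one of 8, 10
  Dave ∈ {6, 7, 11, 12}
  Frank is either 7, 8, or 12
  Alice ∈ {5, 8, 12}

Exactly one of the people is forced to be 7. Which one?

Among the 8 variables, 5 fits only Alice (and all 8 values in {5, 6, 7, 8, 9, 10, 11, 12} must be used), so Alice = 5.
The 7 still-open variables draw from only 7 values {6, 7, 8, 9, 10, 11, 12}, so each is used; only Carol can be 9, hence Carol = 9.
Erin and Grace between them cover only {8, 10} — a naked pair. Remove those values from Priya, Kira, Frank.
Priya's domain is down to {12}, so Priya = 12. Strike 12 from Kira, Dave, Frank.
So 7 goes to Frank.

Frank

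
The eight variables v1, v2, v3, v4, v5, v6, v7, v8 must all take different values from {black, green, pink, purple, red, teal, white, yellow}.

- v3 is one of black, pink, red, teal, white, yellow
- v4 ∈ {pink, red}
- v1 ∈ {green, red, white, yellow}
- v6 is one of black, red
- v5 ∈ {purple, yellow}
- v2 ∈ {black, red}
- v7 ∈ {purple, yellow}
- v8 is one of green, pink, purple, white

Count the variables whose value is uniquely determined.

The 8 variables draw from only 8 values {black, green, pink, purple, red, teal, white, yellow}, so each is used; only v3 can be teal, hence v3 = teal.
The 2 variables v2 and v6 are confined to {black, red}, which locks those values in; drop them from v1, v4.
That leaves v4 = pink. Eliminate pink elsewhere: v8.
v5 and v7 between them cover only {purple, yellow} — a naked pair. Remove those values from v1, v8.
Determined: v3=teal, v4=pink. The other variables each still have more than one consistent value. That makes 2.

2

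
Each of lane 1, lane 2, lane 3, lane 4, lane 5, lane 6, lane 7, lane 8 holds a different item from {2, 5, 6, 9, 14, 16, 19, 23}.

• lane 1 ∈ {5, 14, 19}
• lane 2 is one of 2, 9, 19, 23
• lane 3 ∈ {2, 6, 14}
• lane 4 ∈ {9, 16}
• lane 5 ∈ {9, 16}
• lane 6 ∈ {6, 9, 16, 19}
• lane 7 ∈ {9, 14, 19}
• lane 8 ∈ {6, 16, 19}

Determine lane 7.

14

The 8 variables together cover exactly {2, 5, 6, 9, 14, 16, 19, 23} — 8 values for 8 variables — and 5 appears only in lane 1's list, so lane 1 = 5.
The 7 still-open variables draw from only 7 values {2, 6, 9, 14, 16, 19, 23}, so each is used; only lane 2 can be 23, hence lane 2 = 23.
The 6 still-open variables together cover exactly {2, 6, 9, 14, 16, 19} — 6 values for 6 variables — and 2 appears only in lane 3's list, so lane 3 = 2.
The 5 still-open variables together cover exactly {6, 9, 14, 16, 19} — 5 values for 5 variables — and 14 appears only in lane 7's list, so lane 7 = 14.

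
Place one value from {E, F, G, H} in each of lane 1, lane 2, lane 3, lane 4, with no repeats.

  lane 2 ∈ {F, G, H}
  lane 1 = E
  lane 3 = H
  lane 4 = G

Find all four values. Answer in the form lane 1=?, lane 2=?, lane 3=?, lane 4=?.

lane 1 must be E (only option left).
lane 3's domain is down to {H}, so lane 3 = H. Eliminate H elsewhere: lane 2.
lane 4 must be G (only option left). Remove G from lane 2.
That leaves lane 2 = F.

lane 1=E, lane 2=F, lane 3=H, lane 4=G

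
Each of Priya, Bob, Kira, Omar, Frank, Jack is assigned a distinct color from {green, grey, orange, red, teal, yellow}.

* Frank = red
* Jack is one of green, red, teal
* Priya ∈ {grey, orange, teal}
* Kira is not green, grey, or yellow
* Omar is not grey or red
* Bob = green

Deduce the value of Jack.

teal

Bob's domain is down to {green}, so Bob = green. Strike green from Omar, Jack.
That leaves Frank = red. So Kira, Jack can't be red.
So Jack = teal.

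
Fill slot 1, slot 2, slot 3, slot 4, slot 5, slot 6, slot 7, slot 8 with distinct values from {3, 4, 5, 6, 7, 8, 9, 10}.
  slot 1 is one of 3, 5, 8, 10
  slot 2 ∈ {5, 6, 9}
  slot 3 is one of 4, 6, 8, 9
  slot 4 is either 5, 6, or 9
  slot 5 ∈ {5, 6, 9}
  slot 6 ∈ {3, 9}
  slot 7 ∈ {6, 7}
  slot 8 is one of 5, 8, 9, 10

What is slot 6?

The 8 variables draw from only 8 values {3, 4, 5, 6, 7, 8, 9, 10}, so each is used; only slot 3 can be 4, hence slot 3 = 4.
The 7 still-open variables together cover exactly {3, 5, 6, 7, 8, 9, 10} — 7 values for 7 variables — and 7 appears only in slot 7's list, so slot 7 = 7.
slot 2, slot 4, slot 5 between them cover only {5, 6, 9} — a naked triple. Remove those values from slot 1, slot 6, slot 8.
So slot 6 = 3.

3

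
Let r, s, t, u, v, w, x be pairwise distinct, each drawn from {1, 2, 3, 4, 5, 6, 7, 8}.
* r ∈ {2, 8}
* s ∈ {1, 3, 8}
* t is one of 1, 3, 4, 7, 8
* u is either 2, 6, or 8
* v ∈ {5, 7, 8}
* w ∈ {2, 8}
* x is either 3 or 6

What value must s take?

1

r and w between them cover only {2, 8} — a naked pair. Remove those values from s, t, u, v.
u has just one choice, so u = 6. Strike 6 from x.
x's domain is down to {3}, so x = 3. Eliminate 3 elsewhere: s, t.
So s = 1.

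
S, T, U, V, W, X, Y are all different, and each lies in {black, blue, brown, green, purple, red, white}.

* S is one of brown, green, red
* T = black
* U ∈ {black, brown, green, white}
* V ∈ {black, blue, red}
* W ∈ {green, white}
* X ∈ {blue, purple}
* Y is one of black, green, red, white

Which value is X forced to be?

purple

T must be black (only option left). Eliminate black elsewhere: U, V, Y.
The 6 still-open variables together cover exactly {blue, brown, green, purple, red, white} — 6 values for 6 variables — and purple appears only in X's list, so X = purple.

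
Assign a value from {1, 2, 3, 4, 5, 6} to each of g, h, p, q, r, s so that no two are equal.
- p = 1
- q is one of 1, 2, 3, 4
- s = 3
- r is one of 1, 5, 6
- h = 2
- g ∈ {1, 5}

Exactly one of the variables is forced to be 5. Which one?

g

h has just one choice, so h = 2. Remove 2 from q.
p's domain is down to {1}, so p = 1. Strike 1 from g, q, r.
So 5 goes to g.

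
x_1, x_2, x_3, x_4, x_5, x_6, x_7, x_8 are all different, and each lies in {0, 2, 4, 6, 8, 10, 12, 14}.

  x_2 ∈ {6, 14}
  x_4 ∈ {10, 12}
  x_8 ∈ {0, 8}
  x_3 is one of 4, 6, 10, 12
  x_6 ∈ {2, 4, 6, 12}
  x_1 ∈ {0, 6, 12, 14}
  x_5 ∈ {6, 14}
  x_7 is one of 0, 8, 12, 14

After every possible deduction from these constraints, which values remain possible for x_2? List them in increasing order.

Among the 8 variables, 2 fits only x_6 (and all 8 values in {0, 2, 4, 6, 8, 10, 12, 14} must be used), so x_6 = 2.
The 7 still-open variables together cover exactly {0, 4, 6, 8, 10, 12, 14} — 7 values for 7 variables — and 4 appears only in x_3's list, so x_3 = 4.
The 6 still-open variables draw from only 6 values {0, 6, 8, 10, 12, 14}, so each is used; only x_4 can be 10, hence x_4 = 10.
x_2 and x_5 share exactly the 2 values {6, 14}; by pigeonhole those values go to them, so strike 6, 14 from x_1, x_7.
No further eliminations apply; x_2 can still be any of 6, 14.

6, 14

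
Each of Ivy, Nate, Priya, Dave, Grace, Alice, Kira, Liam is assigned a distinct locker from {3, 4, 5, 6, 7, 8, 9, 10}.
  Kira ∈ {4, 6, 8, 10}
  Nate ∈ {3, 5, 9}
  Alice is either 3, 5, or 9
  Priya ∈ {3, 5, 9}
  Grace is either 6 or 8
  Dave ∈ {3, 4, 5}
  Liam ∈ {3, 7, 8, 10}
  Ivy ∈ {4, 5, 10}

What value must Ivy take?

10

The 8 variables together cover exactly {3, 4, 5, 6, 7, 8, 9, 10} — 8 values for 8 variables — and 7 appears only in Liam's list, so Liam = 7.
Nate, Priya, Alice between them cover only {3, 5, 9} — a naked triple. Remove those values from Ivy, Dave.
Dave's domain is down to {4}, so Dave = 4. Remove 4 from Ivy, Kira.
So Ivy = 10.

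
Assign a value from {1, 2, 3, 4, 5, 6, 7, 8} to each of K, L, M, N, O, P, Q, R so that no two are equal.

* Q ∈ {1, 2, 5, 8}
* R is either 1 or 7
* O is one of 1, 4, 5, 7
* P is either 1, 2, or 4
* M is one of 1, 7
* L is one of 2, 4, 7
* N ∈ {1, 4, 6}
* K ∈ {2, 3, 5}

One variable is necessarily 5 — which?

The 8 variables draw from only 8 values {1, 2, 3, 4, 5, 6, 7, 8}, so each is used; only K can be 3, hence K = 3.
The 7 still-open variables draw from only 7 values {1, 2, 4, 5, 6, 7, 8}, so each is used; only N can be 6, hence N = 6.
The 6 still-open variables draw from only 6 values {1, 2, 4, 5, 7, 8}, so each is used; only Q can be 8, hence Q = 8.
The 5 still-open variables together cover exactly {1, 2, 4, 5, 7} — 5 values for 5 variables — and 5 appears only in O's list, so O = 5.

O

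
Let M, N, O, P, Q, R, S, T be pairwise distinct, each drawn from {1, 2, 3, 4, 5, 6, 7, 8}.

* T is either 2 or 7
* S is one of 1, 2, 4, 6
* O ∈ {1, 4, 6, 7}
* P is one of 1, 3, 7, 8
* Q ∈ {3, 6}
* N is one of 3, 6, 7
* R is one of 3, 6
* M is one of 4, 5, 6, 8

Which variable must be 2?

T

Among the 8 variables, 5 fits only M (and all 8 values in {1, 2, 3, 4, 5, 6, 7, 8} must be used), so M = 5.
Among the 7 still-open variables, 8 fits only P (and all 7 values in {1, 2, 3, 4, 6, 7, 8} must be used), so P = 8.
Q and R share exactly the 2 values {3, 6}; by pigeonhole those values go to them, so strike 3, 6 from N, O, S.
N has just one choice, so N = 7. Eliminate 7 elsewhere: O, T.
So 2 goes to T.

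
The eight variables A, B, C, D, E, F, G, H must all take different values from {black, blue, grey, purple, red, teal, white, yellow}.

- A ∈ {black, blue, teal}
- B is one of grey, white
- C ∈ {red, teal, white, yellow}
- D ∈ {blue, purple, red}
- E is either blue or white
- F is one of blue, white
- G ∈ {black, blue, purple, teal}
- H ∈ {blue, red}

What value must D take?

The 8 variables draw from only 8 values {black, blue, grey, purple, red, teal, white, yellow}, so each is used; only B can be grey, hence B = grey.
Among the 7 still-open variables, yellow fits only C (and all 7 values in {black, blue, purple, red, teal, white, yellow} must be used), so C = yellow.
E and F share exactly the 2 values {blue, white}; by pigeonhole those values go to them, so strike blue, white from A, D, G, H.
That leaves H = red. Remove red from D.
So D = purple.

purple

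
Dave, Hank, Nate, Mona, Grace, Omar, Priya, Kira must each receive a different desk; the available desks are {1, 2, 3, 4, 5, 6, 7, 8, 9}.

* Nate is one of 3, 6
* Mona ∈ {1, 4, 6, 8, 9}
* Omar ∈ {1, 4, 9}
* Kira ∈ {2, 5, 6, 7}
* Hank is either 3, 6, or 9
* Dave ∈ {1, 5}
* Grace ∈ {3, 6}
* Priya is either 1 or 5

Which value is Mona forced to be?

8

The 2 variables Dave and Priya are confined to {1, 5}, which locks those values in; drop them from Mona, Omar, Kira.
The 2 variables Nate and Grace are confined to {3, 6}, which locks those values in; drop them from Hank, Mona, Kira.
Hank must be 9 (only option left). So Mona, Omar can't be 9.
Omar has just one choice, so Omar = 4. Remove 4 from Mona.
So Mona = 8.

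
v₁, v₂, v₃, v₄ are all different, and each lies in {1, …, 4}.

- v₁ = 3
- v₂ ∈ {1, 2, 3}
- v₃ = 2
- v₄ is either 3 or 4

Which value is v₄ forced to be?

4

v₁'s domain is down to {3}, so v₁ = 3. Eliminate 3 elsewhere: v₂, v₄.
So v₄ = 4.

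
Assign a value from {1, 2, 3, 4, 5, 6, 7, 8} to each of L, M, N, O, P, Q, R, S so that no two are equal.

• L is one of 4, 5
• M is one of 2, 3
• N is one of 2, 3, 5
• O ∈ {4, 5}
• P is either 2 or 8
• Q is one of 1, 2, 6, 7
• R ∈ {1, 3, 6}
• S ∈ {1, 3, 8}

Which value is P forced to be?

8

The 8 variables draw from only 8 values {1, 2, 3, 4, 5, 6, 7, 8}, so each is used; only Q can be 7, hence Q = 7.
Among the 7 still-open variables, 6 fits only R (and all 7 values in {1, 2, 3, 4, 5, 6, 8} must be used), so R = 6.
The 6 still-open variables draw from only 6 values {1, 2, 3, 4, 5, 8}, so each is used; only S can be 1, hence S = 1.
The 5 still-open variables together cover exactly {2, 3, 4, 5, 8} — 5 values for 5 variables — and 8 appears only in P's list, so P = 8.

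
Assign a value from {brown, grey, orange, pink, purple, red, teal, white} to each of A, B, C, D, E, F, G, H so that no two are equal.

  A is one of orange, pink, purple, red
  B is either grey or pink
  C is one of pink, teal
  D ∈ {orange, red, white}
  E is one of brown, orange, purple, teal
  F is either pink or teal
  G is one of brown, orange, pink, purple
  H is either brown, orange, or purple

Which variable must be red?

A

Among the 8 variables, grey fits only B (and all 8 values in {brown, grey, orange, pink, purple, red, teal, white} must be used), so B = grey.
The 7 still-open variables together cover exactly {brown, orange, pink, purple, red, teal, white} — 7 values for 7 variables — and white appears only in D's list, so D = white.
Among the 6 still-open variables, red fits only A (and all 6 values in {brown, orange, pink, purple, red, teal} must be used), so A = red.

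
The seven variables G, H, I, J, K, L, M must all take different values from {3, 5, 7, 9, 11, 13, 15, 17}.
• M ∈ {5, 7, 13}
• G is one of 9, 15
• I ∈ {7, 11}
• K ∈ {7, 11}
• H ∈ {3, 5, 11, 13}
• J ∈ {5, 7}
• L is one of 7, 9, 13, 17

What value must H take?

I and K between them cover only {7, 11} — a naked pair. Remove those values from H, J, L, M.
J must be 5 (only option left). So H, M can't be 5.
M has just one choice, so M = 13. So H, L can't be 13.
So H = 3.

3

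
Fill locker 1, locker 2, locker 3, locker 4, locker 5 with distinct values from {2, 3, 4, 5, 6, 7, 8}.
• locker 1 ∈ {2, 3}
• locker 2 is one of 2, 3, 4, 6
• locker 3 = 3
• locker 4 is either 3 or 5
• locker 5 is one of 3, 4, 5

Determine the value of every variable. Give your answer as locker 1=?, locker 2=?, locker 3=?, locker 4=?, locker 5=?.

locker 1=2, locker 2=6, locker 3=3, locker 4=5, locker 5=4

locker 3's domain is down to {3}, so locker 3 = 3. Remove 3 from locker 1, locker 2, locker 4, locker 5.
That leaves locker 4 = 5. Remove 5 from locker 5.
locker 5 must be 4 (only option left). Remove 4 from locker 2.
locker 1 has just one choice, so locker 1 = 2. Strike 2 from locker 2.
That leaves locker 2 = 6.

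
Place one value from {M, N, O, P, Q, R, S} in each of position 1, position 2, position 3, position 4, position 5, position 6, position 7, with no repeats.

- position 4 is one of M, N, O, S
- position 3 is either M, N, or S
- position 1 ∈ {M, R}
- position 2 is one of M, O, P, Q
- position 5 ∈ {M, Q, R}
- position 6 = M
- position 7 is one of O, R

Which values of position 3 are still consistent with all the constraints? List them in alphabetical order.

N, S

position 6's domain is down to {M}, so position 6 = M. So position 1, position 2, position 3, position 4, position 5 can't be M.
position 1's domain is down to {R}, so position 1 = R. Remove R from position 5, position 7.
position 5 has just one choice, so position 5 = Q. Remove Q from position 2.
position 7 has just one choice, so position 7 = O. Eliminate O elsewhere: position 2, position 4.
position 2's domain is down to {P}, so position 2 = P.
No further eliminations apply; position 3 can still be any of N, S.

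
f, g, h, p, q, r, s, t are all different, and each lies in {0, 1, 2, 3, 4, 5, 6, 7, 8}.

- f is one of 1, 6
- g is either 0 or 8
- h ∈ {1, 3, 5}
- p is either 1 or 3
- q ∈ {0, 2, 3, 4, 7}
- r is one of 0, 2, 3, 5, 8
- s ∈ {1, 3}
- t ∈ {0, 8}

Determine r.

2

g and t between them cover only {0, 8} — a naked pair. Remove those values from q, r.
p and s share exactly the 2 values {1, 3}; by pigeonhole those values go to them, so strike 1, 3 from f, h, q, r.
f must be 6 (only option left).
h must be 5 (only option left). So r can't be 5.
So r = 2.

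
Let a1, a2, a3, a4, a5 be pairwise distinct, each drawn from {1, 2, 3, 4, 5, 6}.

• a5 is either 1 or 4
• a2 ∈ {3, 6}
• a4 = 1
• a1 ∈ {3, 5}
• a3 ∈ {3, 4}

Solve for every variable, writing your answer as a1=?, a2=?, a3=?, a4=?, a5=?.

a4 has just one choice, so a4 = 1. Eliminate 1 elsewhere: a5.
a5 has just one choice, so a5 = 4. So a3 can't be 4.
That leaves a3 = 3. Strike 3 from a1, a2.
That leaves a1 = 5.
a2's domain is down to {6}, so a2 = 6.

a1=5, a2=6, a3=3, a4=1, a5=4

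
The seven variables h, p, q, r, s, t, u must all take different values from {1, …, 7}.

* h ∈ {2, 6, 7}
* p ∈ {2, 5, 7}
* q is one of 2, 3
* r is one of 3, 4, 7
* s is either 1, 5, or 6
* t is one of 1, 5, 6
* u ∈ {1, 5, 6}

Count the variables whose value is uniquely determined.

The 7 variables draw from only 7 values {1, 2, 3, 4, 5, 6, 7}, so each is used; only r can be 4, hence r = 4.
The 6 still-open variables draw from only 6 values {1, 2, 3, 5, 6, 7}, so each is used; only q can be 3, hence q = 3.
s, t, u share exactly the 3 values {1, 5, 6}; by pigeonhole those values go to them, so strike 1, 5, 6 from h, p.
Determined: q=3, r=4. The other variables each still have more than one consistent value. That makes 2.

2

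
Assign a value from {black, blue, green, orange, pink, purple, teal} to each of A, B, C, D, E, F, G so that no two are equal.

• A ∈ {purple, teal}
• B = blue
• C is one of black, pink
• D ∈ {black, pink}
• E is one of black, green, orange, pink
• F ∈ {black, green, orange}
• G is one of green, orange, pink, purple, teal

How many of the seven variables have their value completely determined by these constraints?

B has just one choice, so B = blue.
C and D share exactly the 2 values {black, pink}; by pigeonhole those values go to them, so strike black, pink from E, F, G.
E and F between them cover only {green, orange} — a naked pair. Remove those values from G.
Determined: B=blue. The other variables each still have more than one consistent value. That makes 1.

1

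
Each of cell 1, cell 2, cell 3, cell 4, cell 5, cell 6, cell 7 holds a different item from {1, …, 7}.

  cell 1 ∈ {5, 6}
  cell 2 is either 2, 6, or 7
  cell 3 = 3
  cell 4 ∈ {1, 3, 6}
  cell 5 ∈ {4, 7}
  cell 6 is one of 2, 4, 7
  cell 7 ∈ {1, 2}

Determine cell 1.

5

cell 3's domain is down to {3}, so cell 3 = 3. So cell 4 can't be 3.
Among the 6 still-open variables, 5 fits only cell 1 (and all 6 values in {1, 2, 4, 5, 6, 7} must be used), so cell 1 = 5.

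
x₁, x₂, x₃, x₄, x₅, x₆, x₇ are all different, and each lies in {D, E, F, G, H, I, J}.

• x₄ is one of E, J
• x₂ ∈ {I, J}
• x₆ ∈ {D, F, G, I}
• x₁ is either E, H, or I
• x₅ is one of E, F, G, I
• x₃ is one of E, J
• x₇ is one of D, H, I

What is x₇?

The 2 variables x₃ and x₄ are confined to {E, J}, which locks those values in; drop them from x₁, x₂, x₅.
x₂ has just one choice, so x₂ = I. Eliminate I elsewhere: x₁, x₅, x₆, x₇.
x₁'s domain is down to {H}, so x₁ = H. Eliminate H elsewhere: x₇.
So x₇ = D.

D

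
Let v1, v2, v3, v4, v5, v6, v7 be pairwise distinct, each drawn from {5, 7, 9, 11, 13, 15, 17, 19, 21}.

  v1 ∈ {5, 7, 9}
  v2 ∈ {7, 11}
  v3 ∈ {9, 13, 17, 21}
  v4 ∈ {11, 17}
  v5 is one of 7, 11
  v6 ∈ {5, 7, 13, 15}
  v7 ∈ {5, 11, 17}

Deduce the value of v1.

v2 and v5 share exactly the 2 values {7, 11}; by pigeonhole those values go to them, so strike 7, 11 from v1, v4, v6, v7.
That leaves v4 = 17. So v3, v7 can't be 17.
v7's domain is down to {5}, so v7 = 5. So v1, v6 can't be 5.
So v1 = 9.

9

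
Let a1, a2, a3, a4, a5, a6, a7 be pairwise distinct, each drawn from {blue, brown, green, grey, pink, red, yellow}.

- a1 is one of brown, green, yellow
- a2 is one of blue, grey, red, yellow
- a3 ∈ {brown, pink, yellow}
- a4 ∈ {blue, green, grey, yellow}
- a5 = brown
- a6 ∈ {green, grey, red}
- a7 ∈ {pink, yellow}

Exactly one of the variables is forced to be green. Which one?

a5's domain is down to {brown}, so a5 = brown. So a1, a3 can't be brown.
a3 and a7 between them cover only {pink, yellow} — a naked pair. Remove those values from a1, a2, a4.
So green goes to a1.

a1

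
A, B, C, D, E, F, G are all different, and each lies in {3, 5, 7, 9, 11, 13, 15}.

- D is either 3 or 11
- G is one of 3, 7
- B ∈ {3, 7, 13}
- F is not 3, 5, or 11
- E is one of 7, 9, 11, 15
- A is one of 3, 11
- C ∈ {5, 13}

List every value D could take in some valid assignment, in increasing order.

Among the 7 variables, 5 fits only C (and all 7 values in {3, 5, 7, 9, 11, 13, 15} must be used), so C = 5.
A and D share exactly the 2 values {3, 11}; by pigeonhole those values go to them, so strike 3, 11 from B, E, G.
G must be 7 (only option left). So B, E, F can't be 7.
B has just one choice, so B = 13. Remove 13 from F.
No further eliminations apply; D can still be any of 3, 11.

3, 11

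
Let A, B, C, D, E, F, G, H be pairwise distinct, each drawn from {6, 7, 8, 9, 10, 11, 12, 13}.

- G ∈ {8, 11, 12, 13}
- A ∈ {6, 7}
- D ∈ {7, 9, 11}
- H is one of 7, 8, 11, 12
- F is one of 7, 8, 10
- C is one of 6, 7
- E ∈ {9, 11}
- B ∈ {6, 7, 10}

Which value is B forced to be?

The 8 variables draw from only 8 values {6, 7, 8, 9, 10, 11, 12, 13}, so each is used; only G can be 13, hence G = 13.
Among the 7 still-open variables, 12 fits only H (and all 7 values in {6, 7, 8, 9, 10, 11, 12} must be used), so H = 12.
Among the 6 still-open variables, 8 fits only F (and all 6 values in {6, 7, 8, 9, 10, 11} must be used), so F = 8.
Among the 5 still-open variables, 10 fits only B (and all 5 values in {6, 7, 9, 10, 11} must be used), so B = 10.

10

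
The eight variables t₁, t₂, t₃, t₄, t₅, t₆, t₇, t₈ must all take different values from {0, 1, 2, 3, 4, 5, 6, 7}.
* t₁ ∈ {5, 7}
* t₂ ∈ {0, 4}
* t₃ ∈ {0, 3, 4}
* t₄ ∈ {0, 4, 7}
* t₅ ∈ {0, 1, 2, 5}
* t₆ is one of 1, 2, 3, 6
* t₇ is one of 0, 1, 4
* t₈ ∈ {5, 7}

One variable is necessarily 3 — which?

The 8 variables draw from only 8 values {0, 1, 2, 3, 4, 5, 6, 7}, so each is used; only t₆ can be 6, hence t₆ = 6.
The 7 still-open variables together cover exactly {0, 1, 2, 3, 4, 5, 7} — 7 values for 7 variables — and 2 appears only in t₅'s list, so t₅ = 2.
The 6 still-open variables draw from only 6 values {0, 1, 3, 4, 5, 7}, so each is used; only t₇ can be 1, hence t₇ = 1.
Among the 5 still-open variables, 3 fits only t₃ (and all 5 values in {0, 3, 4, 5, 7} must be used), so t₃ = 3.

t₃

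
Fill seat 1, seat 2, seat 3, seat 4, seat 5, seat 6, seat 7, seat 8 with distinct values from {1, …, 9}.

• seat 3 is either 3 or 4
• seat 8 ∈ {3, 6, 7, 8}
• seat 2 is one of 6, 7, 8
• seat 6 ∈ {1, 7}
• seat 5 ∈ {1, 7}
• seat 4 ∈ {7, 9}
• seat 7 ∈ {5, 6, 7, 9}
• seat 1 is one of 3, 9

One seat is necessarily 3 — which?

seat 1

Among the 8 variables, 4 fits only seat 3 (and all 8 values in {1, 3, 4, 5, 6, 7, 8, 9} must be used), so seat 3 = 4.
The 7 still-open variables draw from only 7 values {1, 3, 5, 6, 7, 8, 9}, so each is used; only seat 7 can be 5, hence seat 7 = 5.
The 2 variables seat 5 and seat 6 are confined to {1, 7}, which locks those values in; drop them from seat 2, seat 4, seat 8.
That leaves seat 4 = 9. Remove 9 from seat 1.
So 3 goes to seat 1.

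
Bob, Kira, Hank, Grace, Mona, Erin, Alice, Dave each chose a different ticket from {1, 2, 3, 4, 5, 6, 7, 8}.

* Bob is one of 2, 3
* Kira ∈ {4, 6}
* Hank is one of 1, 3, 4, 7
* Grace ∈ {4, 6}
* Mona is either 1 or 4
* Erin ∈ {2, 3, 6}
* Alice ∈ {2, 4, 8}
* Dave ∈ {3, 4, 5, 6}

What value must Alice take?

The 8 variables draw from only 8 values {1, 2, 3, 4, 5, 6, 7, 8}, so each is used; only Dave can be 5, hence Dave = 5.
The 7 still-open variables draw from only 7 values {1, 2, 3, 4, 6, 7, 8}, so each is used; only Hank can be 7, hence Hank = 7.
The 6 still-open variables together cover exactly {1, 2, 3, 4, 6, 8} — 6 values for 6 variables — and 1 appears only in Mona's list, so Mona = 1.
The 5 still-open variables together cover exactly {2, 3, 4, 6, 8} — 5 values for 5 variables — and 8 appears only in Alice's list, so Alice = 8.

8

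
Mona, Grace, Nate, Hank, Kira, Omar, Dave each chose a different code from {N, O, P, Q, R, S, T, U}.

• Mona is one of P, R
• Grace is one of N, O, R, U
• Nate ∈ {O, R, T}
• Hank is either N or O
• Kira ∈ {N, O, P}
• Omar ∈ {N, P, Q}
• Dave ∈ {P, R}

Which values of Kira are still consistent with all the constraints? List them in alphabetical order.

The 7 variables draw from only 7 values {N, O, P, Q, R, T, U}, so each is used; only Omar can be Q, hence Omar = Q.
The 6 still-open variables draw from only 6 values {N, O, P, R, T, U}, so each is used; only Nate can be T, hence Nate = T.
Among the 5 still-open variables, U fits only Grace (and all 5 values in {N, O, P, R, U} must be used), so Grace = U.
Mona and Dave share exactly the 2 values {P, R}; by pigeonhole those values go to them, so strike P, R from Kira.
No further eliminations apply; Kira can still be any of N, O.

N, O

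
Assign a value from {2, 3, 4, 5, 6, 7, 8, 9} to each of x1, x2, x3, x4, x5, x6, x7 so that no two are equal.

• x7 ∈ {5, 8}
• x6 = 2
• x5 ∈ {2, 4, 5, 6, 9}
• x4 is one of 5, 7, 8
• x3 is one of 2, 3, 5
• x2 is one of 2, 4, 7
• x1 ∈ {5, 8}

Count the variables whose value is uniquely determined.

4

x6 has just one choice, so x6 = 2. So x2, x3, x5 can't be 2.
x1 and x7 share exactly the 2 values {5, 8}; by pigeonhole those values go to them, so strike 5, 8 from x3, x4, x5.
x3 must be 3 (only option left).
That leaves x4 = 7. So x2 can't be 7.
That leaves x2 = 4. Eliminate 4 elsewhere: x5.
Determined: x2=4, x3=3, x4=7, x6=2. The other variables each still have more than one consistent value. That makes 4.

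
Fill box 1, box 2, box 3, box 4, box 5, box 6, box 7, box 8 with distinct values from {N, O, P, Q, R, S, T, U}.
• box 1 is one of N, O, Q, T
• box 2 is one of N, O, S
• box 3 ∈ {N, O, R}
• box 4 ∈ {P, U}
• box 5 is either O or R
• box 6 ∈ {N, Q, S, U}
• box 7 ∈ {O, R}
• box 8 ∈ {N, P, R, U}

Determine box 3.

The 8 variables draw from only 8 values {N, O, P, Q, R, S, T, U}, so each is used; only box 1 can be T, hence box 1 = T.
Among the 7 still-open variables, Q fits only box 6 (and all 7 values in {N, O, P, Q, R, S, U} must be used), so box 6 = Q.
Among the 6 still-open variables, S fits only box 2 (and all 6 values in {N, O, P, R, S, U} must be used), so box 2 = S.
The 2 variables box 5 and box 7 are confined to {O, R}, which locks those values in; drop them from box 3, box 8.
So box 3 = N.

N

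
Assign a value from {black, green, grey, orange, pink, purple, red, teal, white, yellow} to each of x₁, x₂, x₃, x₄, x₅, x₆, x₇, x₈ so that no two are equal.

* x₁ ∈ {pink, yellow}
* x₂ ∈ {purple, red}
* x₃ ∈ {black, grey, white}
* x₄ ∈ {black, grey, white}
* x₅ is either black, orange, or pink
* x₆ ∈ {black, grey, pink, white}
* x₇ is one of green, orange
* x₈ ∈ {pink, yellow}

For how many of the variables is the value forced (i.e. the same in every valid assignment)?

2

x₁ and x₈ between them cover only {pink, yellow} — a naked pair. Remove those values from x₅, x₆.
The 3 variables x₃, x₄, x₆ are confined to {black, grey, white}, which locks those values in; drop them from x₅.
x₅ must be orange (only option left). Remove orange from x₇.
x₇ has just one choice, so x₇ = green.
Determined: x₅=orange, x₇=green. The other variables each still have more than one consistent value. That makes 2.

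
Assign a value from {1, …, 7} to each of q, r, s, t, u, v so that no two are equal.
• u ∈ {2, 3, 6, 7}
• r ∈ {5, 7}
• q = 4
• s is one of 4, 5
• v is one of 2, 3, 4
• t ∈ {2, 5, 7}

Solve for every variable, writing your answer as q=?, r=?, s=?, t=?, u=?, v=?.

q must be 4 (only option left). Remove 4 from s, v.
That leaves s = 5. Strike 5 from r, t.
r's domain is down to {7}, so r = 7. Strike 7 from t, u.
t has just one choice, so t = 2. So u, v can't be 2.
v has just one choice, so v = 3. So u can't be 3.
u must be 6 (only option left).

q=4, r=7, s=5, t=2, u=6, v=3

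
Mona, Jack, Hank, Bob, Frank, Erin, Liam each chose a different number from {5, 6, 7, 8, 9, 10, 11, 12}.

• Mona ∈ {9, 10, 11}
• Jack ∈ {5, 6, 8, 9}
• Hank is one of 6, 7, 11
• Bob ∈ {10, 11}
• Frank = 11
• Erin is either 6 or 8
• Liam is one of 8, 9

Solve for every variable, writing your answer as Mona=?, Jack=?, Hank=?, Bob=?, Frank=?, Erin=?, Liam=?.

Frank's domain is down to {11}, so Frank = 11. So Mona, Hank, Bob can't be 11.
Bob must be 10 (only option left). Eliminate 10 elsewhere: Mona.
Mona's domain is down to {9}, so Mona = 9. So Jack, Liam can't be 9.
That leaves Liam = 8. Eliminate 8 elsewhere: Jack, Erin.
That leaves Erin = 6. Eliminate 6 elsewhere: Jack, Hank.
That leaves Jack = 5.
That leaves Hank = 7.

Mona=9, Jack=5, Hank=7, Bob=10, Frank=11, Erin=6, Liam=8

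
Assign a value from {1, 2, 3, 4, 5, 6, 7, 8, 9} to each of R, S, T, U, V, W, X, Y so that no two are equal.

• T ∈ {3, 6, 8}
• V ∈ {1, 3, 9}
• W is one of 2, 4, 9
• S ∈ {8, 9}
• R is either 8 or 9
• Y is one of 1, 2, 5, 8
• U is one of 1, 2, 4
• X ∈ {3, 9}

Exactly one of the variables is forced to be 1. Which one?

V

Among the 8 variables, 5 fits only Y (and all 8 values in {1, 2, 3, 4, 5, 6, 8, 9} must be used), so Y = 5.
Among the 7 still-open variables, 6 fits only T (and all 7 values in {1, 2, 3, 4, 6, 8, 9} must be used), so T = 6.
The 2 variables R and S are confined to {8, 9}, which locks those values in; drop them from V, W, X.
X has just one choice, so X = 3. Remove 3 from V.
So 1 goes to V.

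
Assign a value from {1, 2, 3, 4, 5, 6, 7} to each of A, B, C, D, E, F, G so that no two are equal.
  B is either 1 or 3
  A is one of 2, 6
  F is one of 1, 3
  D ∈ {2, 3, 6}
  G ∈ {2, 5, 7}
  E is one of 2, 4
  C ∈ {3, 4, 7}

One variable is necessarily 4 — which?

E

The 7 variables draw from only 7 values {1, 2, 3, 4, 5, 6, 7}, so each is used; only G can be 5, hence G = 5.
Among the 6 still-open variables, 7 fits only C (and all 6 values in {1, 2, 3, 4, 6, 7} must be used), so C = 7.
The 5 still-open variables draw from only 5 values {1, 2, 3, 4, 6}, so each is used; only E can be 4, hence E = 4.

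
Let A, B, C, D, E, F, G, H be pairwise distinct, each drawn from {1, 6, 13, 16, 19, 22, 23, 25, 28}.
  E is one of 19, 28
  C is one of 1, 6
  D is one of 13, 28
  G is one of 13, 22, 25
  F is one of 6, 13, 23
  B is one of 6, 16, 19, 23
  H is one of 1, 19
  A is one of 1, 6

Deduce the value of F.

23

The 2 variables A and C are confined to {1, 6}, which locks those values in; drop them from B, F, H.
H must be 19 (only option left). Remove 19 from B, E.
E's domain is down to {28}, so E = 28. Eliminate 28 elsewhere: D.
D has just one choice, so D = 13. Remove 13 from F, G.
So F = 23.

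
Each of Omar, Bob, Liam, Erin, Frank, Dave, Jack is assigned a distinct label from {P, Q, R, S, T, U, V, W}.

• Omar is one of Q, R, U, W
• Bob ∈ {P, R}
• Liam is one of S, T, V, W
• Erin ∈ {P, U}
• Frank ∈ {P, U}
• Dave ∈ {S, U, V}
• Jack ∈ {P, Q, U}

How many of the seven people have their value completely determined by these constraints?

3

Erin and Frank between them cover only {P, U} — a naked pair. Remove those values from Omar, Bob, Dave, Jack.
Bob's domain is down to {R}, so Bob = R. Remove R from Omar.
Jack has just one choice, so Jack = Q. Eliminate Q elsewhere: Omar.
That leaves Omar = W. So Liam can't be W.
Determined: Omar=W, Bob=R, Jack=Q. The other people each still have more than one consistent value. That makes 3.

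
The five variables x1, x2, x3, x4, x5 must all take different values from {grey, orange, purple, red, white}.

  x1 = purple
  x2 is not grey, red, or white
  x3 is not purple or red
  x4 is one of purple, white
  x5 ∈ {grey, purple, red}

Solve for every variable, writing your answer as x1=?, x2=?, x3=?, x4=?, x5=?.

x1=purple, x2=orange, x3=grey, x4=white, x5=red

x1's domain is down to {purple}, so x1 = purple. So x2, x4, x5 can't be purple.
x2's domain is down to {orange}, so x2 = orange. Eliminate orange elsewhere: x3.
x4 must be white (only option left). So x3 can't be white.
x3's domain is down to {grey}, so x3 = grey. Eliminate grey elsewhere: x5.
x5 has just one choice, so x5 = red.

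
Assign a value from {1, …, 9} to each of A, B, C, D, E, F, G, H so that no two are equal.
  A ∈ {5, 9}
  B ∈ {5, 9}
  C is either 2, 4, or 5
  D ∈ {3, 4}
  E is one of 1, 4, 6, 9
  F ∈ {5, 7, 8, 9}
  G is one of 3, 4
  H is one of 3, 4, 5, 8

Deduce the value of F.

7

A and B share exactly the 2 values {5, 9}; by pigeonhole those values go to them, so strike 5, 9 from C, E, F, H.
D and G between them cover only {3, 4} — a naked pair. Remove those values from C, E, H.
C's domain is down to {2}, so C = 2.
H must be 8 (only option left). Remove 8 from F.
So F = 7.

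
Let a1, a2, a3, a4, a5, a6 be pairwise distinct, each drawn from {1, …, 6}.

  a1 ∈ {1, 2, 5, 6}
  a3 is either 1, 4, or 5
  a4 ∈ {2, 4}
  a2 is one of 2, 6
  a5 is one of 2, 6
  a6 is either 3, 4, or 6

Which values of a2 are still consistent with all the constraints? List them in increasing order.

Among the 6 variables, 3 fits only a6 (and all 6 values in {1, 2, 3, 4, 5, 6} must be used), so a6 = 3.
a2 and a5 between them cover only {2, 6} — a naked pair. Remove those values from a1, a4.
a4's domain is down to {4}, so a4 = 4. Strike 4 from a3.
No further eliminations apply; a2 can still be any of 2, 6.

2, 6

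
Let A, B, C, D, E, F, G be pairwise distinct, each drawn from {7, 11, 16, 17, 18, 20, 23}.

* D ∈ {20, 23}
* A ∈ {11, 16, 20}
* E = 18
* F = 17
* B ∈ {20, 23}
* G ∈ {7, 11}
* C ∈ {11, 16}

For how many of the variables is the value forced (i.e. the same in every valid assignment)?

E has just one choice, so E = 18.
F has just one choice, so F = 17.
Among the 5 still-open variables, 7 fits only G (and all 5 values in {7, 11, 16, 20, 23} must be used), so G = 7.
B and D between them cover only {20, 23} — a naked pair. Remove those values from A.
Determined: E=18, F=17, G=7. The other variables each still have more than one consistent value. That makes 3.

3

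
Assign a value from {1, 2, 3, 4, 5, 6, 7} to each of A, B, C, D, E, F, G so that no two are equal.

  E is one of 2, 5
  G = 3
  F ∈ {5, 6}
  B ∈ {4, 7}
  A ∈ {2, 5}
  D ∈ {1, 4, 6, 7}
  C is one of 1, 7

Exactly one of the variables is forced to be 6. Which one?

G's domain is down to {3}, so G = 3.
A and E between them cover only {2, 5} — a naked pair. Remove those values from F.
So 6 goes to F.

F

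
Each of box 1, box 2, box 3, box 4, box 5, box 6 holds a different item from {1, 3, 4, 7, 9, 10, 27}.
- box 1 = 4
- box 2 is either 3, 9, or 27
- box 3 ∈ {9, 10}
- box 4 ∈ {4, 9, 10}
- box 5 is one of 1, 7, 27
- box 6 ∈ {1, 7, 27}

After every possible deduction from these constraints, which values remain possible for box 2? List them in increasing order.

3, 27

box 1's domain is down to {4}, so box 1 = 4. Eliminate 4 elsewhere: box 4.
box 3 and box 4 between them cover only {9, 10} — a naked pair. Remove those values from box 2.
No further eliminations apply; box 2 can still be any of 3, 27.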